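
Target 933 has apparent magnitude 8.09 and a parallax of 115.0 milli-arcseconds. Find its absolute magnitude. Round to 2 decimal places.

M = 8.39

d = 1/p = 1/0.1150″ = 8.6957 pc.
m − M = 5 log₁₀(8.6957) − 5 = 4.6965 − 5 = -0.3035.
M = m − (m − M) = 8.09 − (-0.3035) = 8.39.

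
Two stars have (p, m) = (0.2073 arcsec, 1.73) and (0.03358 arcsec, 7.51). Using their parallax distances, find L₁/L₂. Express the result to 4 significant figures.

L₁/L₂ = 5.382

d₁ = 1/p₁ = 1/0.2073″ = 4.8239 pc; d₂ = 1/p₂ = 1/0.03358″ = 29.78 pc.
M₁ = m₁ − 5 log₁₀ d₁ + 5 = 1.73 − 3.4170 + 5 = 3.3130.
M₂ = 7.51 − 7.3696 + 5 = 5.1404.
L₁/L₂ = 10^(0.4(M₂ − M₁)) = 10^(0.4 × 1.8274) = 10^0.73096 = 5.3822.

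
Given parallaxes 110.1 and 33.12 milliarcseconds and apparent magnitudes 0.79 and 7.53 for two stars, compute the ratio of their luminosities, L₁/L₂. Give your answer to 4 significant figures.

L₁/L₂ = 44.94

d₁ = 1/p₁ = 1/0.1101″ = 9.0827 pc; d₂ = 1/p₂ = 1/0.03312″ = 30.193 pc.
M₁ = m₁ − 5 log₁₀ d₁ + 5 = 0.79 − 4.7911 + 5 = 0.9989.
M₂ = 7.53 − 7.3995 + 5 = 5.1305.
L₁/L₂ = 10^(0.4(M₂ − M₁)) = 10^(0.4 × 4.1316) = 10^1.65264 = 44.941.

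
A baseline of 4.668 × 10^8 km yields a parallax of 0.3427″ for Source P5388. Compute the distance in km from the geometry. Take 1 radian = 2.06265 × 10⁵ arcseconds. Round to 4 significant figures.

2.810 × 10^14 km

θ = 0.3427″ = 0.3427/206265 = 1.6615 × 10^-6 rad.
d = B/θ = (4.668 × 10^8) / (1.6615 × 10^-6) = 2.8095 × 10^14 km.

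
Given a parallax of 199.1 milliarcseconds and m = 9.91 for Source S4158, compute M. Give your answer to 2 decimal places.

M = 11.41

d = 1/p = 1/0.1991″ = 5.0226 pc.
m − M = 5 log₁₀(5.0226) − 5 = 3.5046 − 5 = -1.4954.
M = m − (m − M) = 9.91 − (-1.4954) = 11.41.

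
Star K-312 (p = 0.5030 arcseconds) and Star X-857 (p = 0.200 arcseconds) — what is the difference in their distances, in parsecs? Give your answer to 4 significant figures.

3.012 pc

d_A = 1/0.5030″ = 1.9881 pc; d_B = 1/0.2000″ = 5 pc.
|d_B − d_A| = |5 − 1.9881| = 3.0119 pc.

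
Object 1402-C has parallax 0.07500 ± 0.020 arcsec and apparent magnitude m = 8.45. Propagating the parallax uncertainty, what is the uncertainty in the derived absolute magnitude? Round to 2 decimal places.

M = m − 5 log₁₀ d + 5 = m + 5 log₁₀ p + 5, so ∂M/∂p = 5/(p ln 10).
σ_M = (5/ln 10) · (σ_p/p) = 2.1715 × 0.020/0.07500 = 2.1715 × 0.26667 = 0.57907.

σ_M = 0.58 mag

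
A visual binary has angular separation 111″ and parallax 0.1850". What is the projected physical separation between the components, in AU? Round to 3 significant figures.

d = 1/p = 1/0.1850″ = 5.4054 pc.
At distance d (pc), an angle of θ arcsec spans θ·d AU: s = 111 × 5.4054 = 600 AU.

600 AU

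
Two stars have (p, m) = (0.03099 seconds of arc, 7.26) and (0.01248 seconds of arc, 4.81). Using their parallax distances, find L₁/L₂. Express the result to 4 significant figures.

d₁ = 1/p₁ = 1/0.03099″ = 32.268 pc; d₂ = 1/p₂ = 1/0.01248″ = 80.128 pc.
M₁ = m₁ − 5 log₁₀ d₁ + 5 = 7.26 − 7.5439 + 5 = 4.7161.
M₂ = 4.81 − 9.5189 + 5 = 0.2911.
L₁/L₂ = 10^(0.4(M₂ − M₁)) = 10^(0.4 × (-4.4250)) = 10^(-1.77000) = 0.016982.

L₁/L₂ = 0.01698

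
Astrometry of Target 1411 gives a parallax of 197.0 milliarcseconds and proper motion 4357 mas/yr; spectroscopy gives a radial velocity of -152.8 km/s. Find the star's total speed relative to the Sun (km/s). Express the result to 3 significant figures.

185 km/s

d = 1/p = 1/0.1970″ = 5.0761 pc.
μ = 4357 mas/yr = 4.357 ″/yr.
v_t = 4.740 μ d = 4.740 × 4.357 × 5.0761 = 104.83 km/s.
v = √(v_r² + v_t²) = √((-152.8)² + 104.83²) = √34337.2 = 185.3 km/s.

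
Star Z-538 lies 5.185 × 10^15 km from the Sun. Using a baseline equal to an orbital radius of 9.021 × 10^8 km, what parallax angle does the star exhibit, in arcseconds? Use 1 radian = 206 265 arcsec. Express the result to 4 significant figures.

0.03589 arcsec

θ ≈ B/d = (9.021 × 10^8) / (5.185 × 10^15) = 1.7398 × 10^-7 rad.
In arcseconds: 1.7398 × 10^-7 × 206265 = 0.035886″.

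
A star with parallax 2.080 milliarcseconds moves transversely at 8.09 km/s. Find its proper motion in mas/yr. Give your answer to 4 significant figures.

d = 1/p = 1/0.002080″ = 480.77 pc.
μ = v_t / (4.74 d) = 8.09 / (4.74 × 480.77) = 8.09 / 2278.8 = 0.0035501 ″/yr = 3.5501 mas/yr.

3.550 mas/yr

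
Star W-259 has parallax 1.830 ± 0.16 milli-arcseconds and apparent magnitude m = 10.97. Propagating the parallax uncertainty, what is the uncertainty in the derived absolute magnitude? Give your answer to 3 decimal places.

σ_M = 0.190 mag

M = m − 5 log₁₀ d + 5 = m + 5 log₁₀ p + 5, so ∂M/∂p = 5/(p ln 10).
σ_M = (5/ln 10) · (σ_p/p) = 2.1715 × 0.16/1.830 = 2.1715 × 0.087432 = 0.18986.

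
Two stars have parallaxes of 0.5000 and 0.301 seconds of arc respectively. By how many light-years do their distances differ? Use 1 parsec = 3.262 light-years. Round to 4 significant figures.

d_A = 1/0.5000″ = 2 pc; d_B = 1/0.3010″ = 3.3223 pc.
|d_B − d_A| = |3.3223 − 2| = 1.3223 pc = 1.3223 × 3.262 ly = 4.3133 ly.

4.313 ly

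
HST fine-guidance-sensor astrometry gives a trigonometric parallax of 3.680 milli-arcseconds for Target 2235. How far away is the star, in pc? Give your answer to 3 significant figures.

p = 3.680 milli-arcseconds = 0.003680 arcsec.
d = 1/p = 1/0.003680 = 271.74 pc.

272 pc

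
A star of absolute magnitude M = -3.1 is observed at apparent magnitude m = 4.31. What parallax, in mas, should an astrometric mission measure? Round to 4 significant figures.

3.296 mas

m − M = 4.31 − (-3.1) = 7.41.
d = 10^((m−M)/5 + 1) = 10^2.482 = 303.39 pc.
p = 1/d = 1/303.39 = 0.0032961 arcsec = 3.2961 mas.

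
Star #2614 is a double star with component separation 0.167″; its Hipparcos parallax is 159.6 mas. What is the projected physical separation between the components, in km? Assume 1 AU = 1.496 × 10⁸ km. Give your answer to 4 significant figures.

d = 1/p = 1/0.1596″ = 6.2657 pc.
At distance d (pc), an angle of θ arcsec spans θ·d AU: s = 0.167 × 6.2657 = 1.0464 AU.
= 1.0464 × 1.496 × 10⁸ km = 1.5654 × 10^8 km.

1.565 × 10^8 km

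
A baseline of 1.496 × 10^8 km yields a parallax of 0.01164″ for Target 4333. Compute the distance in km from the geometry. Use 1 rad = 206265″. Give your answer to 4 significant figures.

θ = 0.01164″ = 0.01164/206265 = 5.6432 × 10^-8 rad.
d = B/θ = (1.496 × 10^8) / (5.6432 × 10^-8) = 2.6510 × 10^15 km.

2.651 × 10^15 km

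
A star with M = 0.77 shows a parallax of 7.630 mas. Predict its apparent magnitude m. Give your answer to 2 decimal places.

d = 1/p = 1/0.007630″ = 131.06 pc.
m − M = 5 log₁₀ d − 5 = 5 log₁₀(131.06) − 5 = 10.5874 − 5 = 5.5874.
m = M + (m − M) = 0.77 + 5.5874 = 6.36.

m = 6.36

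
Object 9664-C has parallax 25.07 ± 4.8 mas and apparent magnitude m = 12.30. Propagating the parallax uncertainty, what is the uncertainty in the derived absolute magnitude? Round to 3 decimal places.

σ_M = 0.416 mag

M = m − 5 log₁₀ d + 5 = m + 5 log₁₀ p + 5, so ∂M/∂p = 5/(p ln 10).
σ_M = (5/ln 10) · (σ_p/p) = 2.1715 × 4.8/25.07 = 2.1715 × 0.19146 = 0.41576.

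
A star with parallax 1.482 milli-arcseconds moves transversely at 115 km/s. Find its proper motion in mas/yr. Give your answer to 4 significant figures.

d = 1/p = 1/0.001482″ = 674.76 pc.
μ = v_t / (4.74 d) = 115 / (4.74 × 674.76) = 115 / 3198.4 = 0.035955 ″/yr = 35.955 mas/yr.

35.96 mas/yr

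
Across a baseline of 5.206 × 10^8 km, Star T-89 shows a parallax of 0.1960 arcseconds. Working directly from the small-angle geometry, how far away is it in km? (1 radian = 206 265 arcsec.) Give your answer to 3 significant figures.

θ = 0.1960″ = 0.1960/206265 = 9.5023 × 10^-7 rad.
d = B/θ = (5.206 × 10^8) / (9.5023 × 10^-7) = 5.4787 × 10^14 km.

5.48 × 10^14 km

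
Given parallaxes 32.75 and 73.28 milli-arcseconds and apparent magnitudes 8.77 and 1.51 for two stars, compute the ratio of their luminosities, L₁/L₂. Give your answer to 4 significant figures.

d₁ = 1/p₁ = 1/0.03275″ = 30.534 pc; d₂ = 1/p₂ = 1/0.07328″ = 13.646 pc.
M₁ = m₁ − 5 log₁₀ d₁ + 5 = 8.77 − 7.4239 + 5 = 6.3461.
M₂ = 1.51 − 5.6750 + 5 = 0.8350.
L₁/L₂ = 10^(0.4(M₂ − M₁)) = 10^(0.4 × (-5.5111)) = 10^(-2.20444) = 0.0062454.

L₁/L₂ = 0.006245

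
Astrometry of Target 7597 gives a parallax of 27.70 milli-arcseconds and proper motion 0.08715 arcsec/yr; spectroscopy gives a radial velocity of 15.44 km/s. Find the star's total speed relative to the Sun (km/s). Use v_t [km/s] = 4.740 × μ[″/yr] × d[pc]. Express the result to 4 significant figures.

d = 1/p = 1/0.02770″ = 36.101 pc.
v_t = 4.740 μ d = 4.740 × 0.08715 × 36.101 = 14.913 km/s.
v = √(v_r² + v_t²) = √(15.44² + 14.913²) = √460.791 = 21.466 km/s.

21.47 km/s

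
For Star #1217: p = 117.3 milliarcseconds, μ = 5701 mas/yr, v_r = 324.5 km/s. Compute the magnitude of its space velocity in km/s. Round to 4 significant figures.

d = 1/p = 1/0.1173″ = 8.5251 pc.
μ = 5701 mas/yr = 5.701 ″/yr.
v_t = 4.740 μ d = 4.740 × 5.701 × 8.5251 = 230.37 km/s.
v = √(v_r² + v_t²) = √(324.5² + 230.37²) = √158371 = 397.96 km/s.

398.0 km/s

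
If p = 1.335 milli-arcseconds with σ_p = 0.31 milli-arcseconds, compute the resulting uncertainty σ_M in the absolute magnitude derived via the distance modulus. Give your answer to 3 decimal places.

σ_M = 0.504 mag

M = m − 5 log₁₀ d + 5 = m + 5 log₁₀ p + 5, so ∂M/∂p = 5/(p ln 10).
σ_M = (5/ln 10) · (σ_p/p) = 2.1715 × 0.31/1.335 = 2.1715 × 0.23221 = 0.50424.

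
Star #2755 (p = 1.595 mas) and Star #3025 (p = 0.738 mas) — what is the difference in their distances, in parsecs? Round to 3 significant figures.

728 pc

d_A = 1/0.001595″ = 626.96 pc; d_B = 1/0.0007380″ = 1355 pc.
|d_B − d_A| = |1355 − 626.96| = 728.04 pc.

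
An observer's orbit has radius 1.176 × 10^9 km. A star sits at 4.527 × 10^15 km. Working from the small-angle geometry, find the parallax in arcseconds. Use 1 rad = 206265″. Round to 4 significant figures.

0.05358 arcsec

θ ≈ B/d = (1.176 × 10^9) / (4.527 × 10^15) = 2.5977 × 10^-7 rad.
In arcseconds: 2.5977 × 10^-7 × 206265 = 0.053581″.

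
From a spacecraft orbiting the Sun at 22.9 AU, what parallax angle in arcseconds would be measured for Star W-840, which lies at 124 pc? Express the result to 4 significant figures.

0.1847 arcsec

p (arcsec) = B (AU) / d (pc).
p = 22.9 / 124 = 0.18468 arcsec.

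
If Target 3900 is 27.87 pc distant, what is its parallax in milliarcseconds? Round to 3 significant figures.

p = 1/d = 1/27.87 = 0.035881 arcsec.
= 0.035881 × 1000 = 35.881 mas.

35.9 mas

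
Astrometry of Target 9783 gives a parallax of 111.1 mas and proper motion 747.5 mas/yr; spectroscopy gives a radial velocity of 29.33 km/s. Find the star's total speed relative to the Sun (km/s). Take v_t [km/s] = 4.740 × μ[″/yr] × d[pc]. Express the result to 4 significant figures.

43.33 km/s

d = 1/p = 1/0.1111″ = 9.0009 pc.
μ = 747.5 mas/yr = 0.7475 ″/yr.
v_t = 4.740 μ d = 4.740 × 0.7475 × 9.0009 = 31.892 km/s.
v = √(v_r² + v_t²) = √(29.33² + 31.892²) = √1877.35 = 43.328 km/s.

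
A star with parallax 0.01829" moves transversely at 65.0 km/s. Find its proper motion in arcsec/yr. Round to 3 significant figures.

0.251 arcsec/yr

d = 1/p = 1/0.01829″ = 54.675 pc.
μ = v_t / (4.74 d) = 65.0 / (4.74 × 54.675) = 65.0 / 259.16 = 0.25081 ″/yr.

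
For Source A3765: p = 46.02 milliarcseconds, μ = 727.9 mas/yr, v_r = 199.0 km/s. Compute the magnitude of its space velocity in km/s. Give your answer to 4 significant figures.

212.7 km/s

d = 1/p = 1/0.04602″ = 21.73 pc.
μ = 727.9 mas/yr = 0.7279 ″/yr.
v_t = 4.740 μ d = 4.740 × 0.7279 × 21.73 = 74.974 km/s.
v = √(v_r² + v_t²) = √(199.0² + 74.974²) = √45222.1 = 212.65 km/s.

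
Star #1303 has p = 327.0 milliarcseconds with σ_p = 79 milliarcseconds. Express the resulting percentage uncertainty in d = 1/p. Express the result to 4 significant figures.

For d = 1/p, |σ_d/d| = |σ_p/p|.
σ_p/p = 79 / 327.0 = 0.24159 = 24.159%.

24.16%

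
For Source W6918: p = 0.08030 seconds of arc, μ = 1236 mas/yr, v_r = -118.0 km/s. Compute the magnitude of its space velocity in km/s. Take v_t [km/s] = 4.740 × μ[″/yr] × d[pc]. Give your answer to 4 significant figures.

d = 1/p = 1/0.08030″ = 12.453 pc.
μ = 1236 mas/yr = 1.236 ″/yr.
v_t = 4.740 μ d = 4.740 × 1.236 × 12.453 = 72.958 km/s.
v = √(v_r² + v_t²) = √((-118.0)² + 72.958²) = √19246.9 = 138.73 km/s.

138.7 km/s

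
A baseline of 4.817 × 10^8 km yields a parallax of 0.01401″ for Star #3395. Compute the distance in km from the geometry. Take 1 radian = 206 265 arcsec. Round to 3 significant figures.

θ = 0.01401″ = 0.01401/206265 = 6.7922 × 10^-8 rad.
d = B/θ = (4.817 × 10^8) / (6.7922 × 10^-8) = 7.0920 × 10^15 km.

7.09 × 10^15 km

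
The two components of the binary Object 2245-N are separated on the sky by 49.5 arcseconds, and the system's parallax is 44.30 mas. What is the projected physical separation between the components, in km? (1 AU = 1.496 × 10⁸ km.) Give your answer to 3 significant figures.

1.67 × 10^11 km

d = 1/p = 1/0.04430″ = 22.573 pc.
At distance d (pc), an angle of θ arcsec spans θ·d AU: s = 49.5 × 22.573 = 1117.4 AU.
= 1117.4 × 1.496 × 10⁸ km = 1.6716 × 10^11 km.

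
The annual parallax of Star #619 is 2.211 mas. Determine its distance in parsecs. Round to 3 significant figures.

p = 2.211 mas = 0.002211 arcsec.
d = 1/p = 1/0.002211 = 452.28 pc.

452 pc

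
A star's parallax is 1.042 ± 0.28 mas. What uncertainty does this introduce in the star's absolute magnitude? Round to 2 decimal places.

M = m − 5 log₁₀ d + 5 = m + 5 log₁₀ p + 5, so ∂M/∂p = 5/(p ln 10).
σ_M = (5/ln 10) · (σ_p/p) = 2.1715 × 0.28/1.042 = 2.1715 × 0.26871 = 0.5835.

σ_M = 0.58 mag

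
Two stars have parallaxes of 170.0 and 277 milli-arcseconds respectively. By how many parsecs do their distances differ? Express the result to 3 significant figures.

d_A = 1/0.1700″ = 5.8824 pc; d_B = 1/0.2770″ = 3.6101 pc.
|d_B − d_A| = |3.6101 − 5.8824| = 2.2723 pc.

2.27 pc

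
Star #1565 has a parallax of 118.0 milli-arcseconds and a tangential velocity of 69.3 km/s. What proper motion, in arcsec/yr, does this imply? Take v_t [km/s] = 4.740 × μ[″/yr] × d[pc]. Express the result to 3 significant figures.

d = 1/p = 1/0.1180″ = 8.4746 pc.
μ = v_t / (4.74 d) = 69.3 / (4.74 × 8.4746) = 69.3 / 40.17 = 1.7252 ″/yr.

1.73 arcsec/yr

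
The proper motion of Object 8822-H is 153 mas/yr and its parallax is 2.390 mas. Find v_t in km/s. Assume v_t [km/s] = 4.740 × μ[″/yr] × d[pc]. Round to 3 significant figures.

303 km/s

d = 1/p = 1/0.002390″ = 418.41 pc.
μ = 153 mas/yr = 0.153 ″/yr.
v_t = 4.74 × μ × d = 4.74 × 0.153 × 418.41 = 303.44 km/s.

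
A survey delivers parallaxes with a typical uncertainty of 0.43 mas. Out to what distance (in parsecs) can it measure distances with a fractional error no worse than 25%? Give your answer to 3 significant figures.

σ_d/d = σ_p/p, so the condition is σ_p/p ≤ 0.25, i.e. p ≥ σ_p/0.25.
p_min = 0.43/0.25 = 1.72 mas = 0.00172 arcsec.
d_max = 1/p_min = 1/0.00172 = 581.4 pc.

581 pc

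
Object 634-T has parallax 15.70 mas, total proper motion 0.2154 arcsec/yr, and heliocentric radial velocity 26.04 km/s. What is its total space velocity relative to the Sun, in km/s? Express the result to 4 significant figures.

70.05 km/s

d = 1/p = 1/0.01570″ = 63.694 pc.
v_t = 4.740 μ d = 4.740 × 0.2154 × 63.694 = 65.031 km/s.
v = √(v_r² + v_t²) = √(26.04² + 65.031²) = √4907.11 = 70.051 km/s.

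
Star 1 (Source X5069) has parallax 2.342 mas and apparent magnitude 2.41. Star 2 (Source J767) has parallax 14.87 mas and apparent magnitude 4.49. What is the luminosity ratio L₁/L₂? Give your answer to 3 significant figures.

L₁/L₂ = 274

d₁ = 1/p₁ = 1/0.002342″ = 426.99 pc; d₂ = 1/p₂ = 1/0.01487″ = 67.249 pc.
M₁ = m₁ − 5 log₁₀ d₁ + 5 = 2.41 − 13.1521 + 5 = -5.7421.
M₂ = 4.49 − 9.1384 + 5 = 0.3516.
L₁/L₂ = 10^(0.4(M₂ − M₁)) = 10^(0.4 × 6.0937) = 10^2.43748 = 273.83.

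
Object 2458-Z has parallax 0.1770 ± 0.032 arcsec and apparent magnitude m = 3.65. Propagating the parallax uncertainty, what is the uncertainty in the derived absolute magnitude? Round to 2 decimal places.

M = m − 5 log₁₀ d + 5 = m + 5 log₁₀ p + 5, so ∂M/∂p = 5/(p ln 10).
σ_M = (5/ln 10) · (σ_p/p) = 2.1715 × 0.032/0.1770 = 2.1715 × 0.18079 = 0.39259.

σ_M = 0.39 mag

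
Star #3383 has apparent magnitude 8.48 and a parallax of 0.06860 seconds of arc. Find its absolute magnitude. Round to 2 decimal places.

M = 7.66

d = 1/p = 1/0.06860″ = 14.577 pc.
m − M = 5 log₁₀(14.577) − 5 = 5.8183 − 5 = 0.8183.
M = m − (m − M) = 8.48 − 0.8183 = 7.66.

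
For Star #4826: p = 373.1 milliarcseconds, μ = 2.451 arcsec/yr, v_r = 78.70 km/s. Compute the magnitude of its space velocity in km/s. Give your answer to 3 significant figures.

84.6 km/s

d = 1/p = 1/0.3731″ = 2.6802 pc.
v_t = 4.740 μ d = 4.740 × 2.451 × 2.6802 = 31.138 km/s.
v = √(v_r² + v_t²) = √(78.70² + 31.138²) = √7163.27 = 84.636 km/s.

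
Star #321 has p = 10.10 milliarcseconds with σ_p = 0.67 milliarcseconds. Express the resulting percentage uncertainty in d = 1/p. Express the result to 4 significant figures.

For d = 1/p, |σ_d/d| = |σ_p/p|.
σ_p/p = 0.67 / 10.10 = 0.066337 = 6.6337%.

6.634%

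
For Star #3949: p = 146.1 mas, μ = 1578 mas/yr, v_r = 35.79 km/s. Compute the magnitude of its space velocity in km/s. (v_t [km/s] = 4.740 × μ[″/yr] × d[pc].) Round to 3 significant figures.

62.5 km/s

d = 1/p = 1/0.1461″ = 6.8446 pc.
μ = 1578 mas/yr = 1.578 ″/yr.
v_t = 4.740 μ d = 4.740 × 1.578 × 6.8446 = 51.196 km/s.
v = √(v_r² + v_t²) = √(35.79² + 51.196²) = √3901.95 = 62.466 km/s.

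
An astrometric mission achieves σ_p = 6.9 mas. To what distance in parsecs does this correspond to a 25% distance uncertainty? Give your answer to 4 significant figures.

σ_d/d = σ_p/p, so the condition is σ_p/p ≤ 0.25, i.e. p ≥ σ_p/0.25.
p_min = 6.9/0.25 = 27.6 mas = 0.0276 arcsec.
d_max = 1/p_min = 1/0.0276 = 36.232 pc.

36.23 pc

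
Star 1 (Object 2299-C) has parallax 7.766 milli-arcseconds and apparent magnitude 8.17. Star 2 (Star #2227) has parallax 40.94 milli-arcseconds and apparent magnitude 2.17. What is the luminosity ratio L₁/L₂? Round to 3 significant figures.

d₁ = 1/p₁ = 1/0.007766″ = 128.77 pc; d₂ = 1/p₂ = 1/0.04094″ = 24.426 pc.
M₁ = m₁ − 5 log₁₀ d₁ + 5 = 8.17 − 10.5491 + 5 = 2.6209.
M₂ = 2.17 − 6.9393 + 5 = 0.2307.
L₁/L₂ = 10^(0.4(M₂ − M₁)) = 10^(0.4 × (-2.3902)) = 10^(-0.95608) = 0.11064.

L₁/L₂ = 0.111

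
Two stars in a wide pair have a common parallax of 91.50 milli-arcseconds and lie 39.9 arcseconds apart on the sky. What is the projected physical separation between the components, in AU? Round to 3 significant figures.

d = 1/p = 1/0.09150″ = 10.929 pc.
At distance d (pc), an angle of θ arcsec spans θ·d AU: s = 39.9 × 10.929 = 436.07 AU.

436 AU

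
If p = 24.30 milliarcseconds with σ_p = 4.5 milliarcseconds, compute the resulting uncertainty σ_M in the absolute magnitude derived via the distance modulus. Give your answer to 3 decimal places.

σ_M = 0.402 mag

M = m − 5 log₁₀ d + 5 = m + 5 log₁₀ p + 5, so ∂M/∂p = 5/(p ln 10).
σ_M = (5/ln 10) · (σ_p/p) = 2.1715 × 4.5/24.30 = 2.1715 × 0.18519 = 0.40214.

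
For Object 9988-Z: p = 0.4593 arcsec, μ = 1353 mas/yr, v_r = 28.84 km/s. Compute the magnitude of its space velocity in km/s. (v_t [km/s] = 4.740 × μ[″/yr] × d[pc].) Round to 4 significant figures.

d = 1/p = 1/0.4593″ = 2.1772 pc.
μ = 1353 mas/yr = 1.353 ″/yr.
v_t = 4.740 μ d = 4.740 × 1.353 × 2.1772 = 13.963 km/s.
v = √(v_r² + v_t²) = √(28.84² + 13.963²) = √1026.71 = 32.042 km/s.

32.04 km/s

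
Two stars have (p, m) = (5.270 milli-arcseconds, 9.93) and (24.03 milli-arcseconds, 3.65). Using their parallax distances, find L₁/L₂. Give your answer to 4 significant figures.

d₁ = 1/p₁ = 1/0.005270″ = 189.75 pc; d₂ = 1/p₂ = 1/0.02403″ = 41.615 pc.
M₁ = m₁ − 5 log₁₀ d₁ + 5 = 9.93 − 11.3909 + 5 = 3.5391.
M₂ = 3.65 − 8.0962 + 5 = 0.5538.
L₁/L₂ = 10^(0.4(M₂ − M₁)) = 10^(0.4 × (-2.9853)) = 10^(-1.19412) = 0.063956.

L₁/L₂ = 0.06396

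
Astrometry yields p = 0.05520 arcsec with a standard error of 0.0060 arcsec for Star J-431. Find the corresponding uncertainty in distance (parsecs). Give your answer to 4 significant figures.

1.969 pc

d = 1/p, so σ_d = σ_p / p².
σ_d = 0.00600 / (0.05520)² = 0.00600 / 0.003047 = 1.9691 pc.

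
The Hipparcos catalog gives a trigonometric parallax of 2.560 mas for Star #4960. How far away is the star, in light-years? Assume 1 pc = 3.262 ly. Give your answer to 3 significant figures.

1270 light years

p = 2.560 mas = 0.002560 arcsec.
d = 1/p = 1/0.002560 = 390.63 pc.
In light-years: 390.63 × 3.262 = 1274.2 ly.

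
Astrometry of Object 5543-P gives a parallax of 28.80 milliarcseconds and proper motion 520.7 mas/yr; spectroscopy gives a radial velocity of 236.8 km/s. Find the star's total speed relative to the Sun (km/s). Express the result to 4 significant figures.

d = 1/p = 1/0.02880″ = 34.722 pc.
μ = 520.7 mas/yr = 0.5207 ″/yr.
v_t = 4.740 μ d = 4.740 × 0.5207 × 34.722 = 85.698 km/s.
v = √(v_r² + v_t²) = √(236.8² + 85.698²) = √63418.4 = 251.83 km/s.

251.8 km/s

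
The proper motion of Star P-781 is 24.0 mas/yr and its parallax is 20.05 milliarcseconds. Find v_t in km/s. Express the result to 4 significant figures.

5.674 km/s

d = 1/p = 1/0.02005″ = 49.875 pc.
μ = 24.0 mas/yr = 0.0240 ″/yr.
v_t = 4.74 × μ × d = 4.74 × 0.0240 × 49.875 = 5.6738 km/s.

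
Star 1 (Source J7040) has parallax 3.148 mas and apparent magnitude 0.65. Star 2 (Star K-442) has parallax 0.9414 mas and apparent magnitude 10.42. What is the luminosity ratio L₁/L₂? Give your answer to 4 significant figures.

L₁/L₂ = 723.6

d₁ = 1/p₁ = 1/0.003148″ = 317.66 pc; d₂ = 1/p₂ = 1/0.0009414″ = 1062.2 pc.
M₁ = m₁ − 5 log₁₀ d₁ + 5 = 0.65 − 12.5098 + 5 = -6.8598.
M₂ = 10.42 − 15.1310 + 5 = 0.2890.
L₁/L₂ = 10^(0.4(M₂ − M₁)) = 10^(0.4 × 7.1488) = 10^2.85952 = 723.64.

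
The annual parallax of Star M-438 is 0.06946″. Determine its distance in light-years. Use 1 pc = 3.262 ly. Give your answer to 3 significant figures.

47.0 light years

d = 1/p = 1/0.06946 = 14.397 pc.
In light-years: 14.397 × 3.262 = 46.963 ly.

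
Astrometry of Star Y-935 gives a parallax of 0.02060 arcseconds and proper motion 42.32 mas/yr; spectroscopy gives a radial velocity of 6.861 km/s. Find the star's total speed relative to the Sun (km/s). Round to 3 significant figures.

11.9 km/s

d = 1/p = 1/0.02060″ = 48.544 pc.
μ = 42.32 mas/yr = 0.04232 ″/yr.
v_t = 4.740 μ d = 4.740 × 0.04232 × 48.544 = 9.7378 km/s.
v = √(v_r² + v_t²) = √(6.861² + 9.7378²) = √141.898 = 11.912 km/s.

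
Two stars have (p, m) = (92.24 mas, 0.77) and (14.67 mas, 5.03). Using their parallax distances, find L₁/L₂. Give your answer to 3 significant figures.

L₁/L₂ = 1.28

d₁ = 1/p₁ = 1/0.09224″ = 10.841 pc; d₂ = 1/p₂ = 1/0.01467″ = 68.166 pc.
M₁ = m₁ − 5 log₁₀ d₁ + 5 = 0.77 − 5.1753 + 5 = 0.5947.
M₂ = 5.03 − 9.1678 + 5 = 0.8622.
L₁/L₂ = 10^(0.4(M₂ − M₁)) = 10^(0.4 × 0.2675) = 10^0.10700 = 1.2794.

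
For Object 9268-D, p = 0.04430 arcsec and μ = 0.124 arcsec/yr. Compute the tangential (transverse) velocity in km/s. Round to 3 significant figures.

d = 1/p = 1/0.04430″ = 22.573 pc.
v_t = 4.74 × μ × d = 4.74 × 0.124 × 22.573 = 13.268 km/s.

13.3 km/s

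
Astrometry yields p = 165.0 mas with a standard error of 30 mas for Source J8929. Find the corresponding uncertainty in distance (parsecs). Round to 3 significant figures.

d = 1/p, so σ_d = σ_p / p².
σ_d = 0.0300 / (0.1650)² = 0.0300 / 0.027225 = 1.1019 pc.

1.10 pc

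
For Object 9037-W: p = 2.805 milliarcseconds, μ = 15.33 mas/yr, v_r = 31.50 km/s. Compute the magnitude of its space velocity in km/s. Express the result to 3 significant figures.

40.8 km/s

d = 1/p = 1/0.002805″ = 356.51 pc.
μ = 15.33 mas/yr = 0.01533 ″/yr.
v_t = 4.740 μ d = 4.740 × 0.01533 × 356.51 = 25.906 km/s.
v = √(v_r² + v_t²) = √(31.50² + 25.906²) = √1663.37 = 40.784 km/s.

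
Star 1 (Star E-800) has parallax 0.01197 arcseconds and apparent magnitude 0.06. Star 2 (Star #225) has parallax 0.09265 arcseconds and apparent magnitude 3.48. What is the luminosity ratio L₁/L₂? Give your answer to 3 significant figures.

L₁/L₂ = 1400

d₁ = 1/p₁ = 1/0.01197″ = 83.542 pc; d₂ = 1/p₂ = 1/0.09265″ = 10.793 pc.
M₁ = m₁ − 5 log₁₀ d₁ + 5 = 0.06 − 9.6095 + 5 = -4.5495.
M₂ = 3.48 − 5.1657 + 5 = 3.3143.
L₁/L₂ = 10^(0.4(M₂ − M₁)) = 10^(0.4 × 7.8638) = 10^3.14552 = 1398.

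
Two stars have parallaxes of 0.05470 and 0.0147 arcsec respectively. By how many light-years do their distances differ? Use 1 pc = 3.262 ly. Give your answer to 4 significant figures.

d_A = 1/0.05470″ = 18.282 pc; d_B = 1/0.01470″ = 68.027 pc.
|d_B − d_A| = |68.027 − 18.282| = 49.745 pc = 49.745 × 3.262 ly = 162.27 ly.

162.3 ly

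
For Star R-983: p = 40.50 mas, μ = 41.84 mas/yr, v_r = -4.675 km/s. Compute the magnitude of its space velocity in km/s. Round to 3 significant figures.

6.77 km/s

d = 1/p = 1/0.04050″ = 24.691 pc.
μ = 41.84 mas/yr = 0.04184 ″/yr.
v_t = 4.740 μ d = 4.740 × 0.04184 × 24.691 = 4.8968 km/s.
v = √(v_r² + v_t²) = √((-4.675)² + 4.8968²) = √45.8343 = 6.7701 km/s.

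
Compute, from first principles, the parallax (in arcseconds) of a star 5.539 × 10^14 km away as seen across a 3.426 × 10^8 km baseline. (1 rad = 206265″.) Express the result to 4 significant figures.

0.1276 arcsec

θ ≈ B/d = (3.426 × 10^8) / (5.539 × 10^14) = 6.1852 × 10^-7 rad.
In arcseconds: 6.1852 × 10^-7 × 206265 = 0.12758″.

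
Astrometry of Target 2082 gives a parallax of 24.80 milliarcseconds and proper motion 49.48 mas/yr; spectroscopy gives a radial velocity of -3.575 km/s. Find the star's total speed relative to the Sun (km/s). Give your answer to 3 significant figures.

10.1 km/s

d = 1/p = 1/0.02480″ = 40.323 pc.
μ = 49.48 mas/yr = 0.04948 ″/yr.
v_t = 4.740 μ d = 4.740 × 0.04948 × 40.323 = 9.4572 km/s.
v = √(v_r² + v_t²) = √((-3.575)² + 9.4572²) = √102.219 = 10.11 km/s.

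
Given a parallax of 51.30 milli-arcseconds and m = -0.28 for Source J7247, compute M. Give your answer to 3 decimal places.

d = 1/p = 1/0.05130″ = 19.493 pc.
m − M = 5 log₁₀(19.493) − 5 = 6.4494 − 5 = 1.4494.
M = m − (m − M) = -0.28 − 1.4494 = -1.729.

M = -1.729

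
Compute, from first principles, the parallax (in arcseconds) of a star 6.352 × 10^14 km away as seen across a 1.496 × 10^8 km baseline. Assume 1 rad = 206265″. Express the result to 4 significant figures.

0.04858 arcsec

θ ≈ B/d = (1.496 × 10^8) / (6.352 × 10^14) = 2.3552 × 10^-7 rad.
In arcseconds: 2.3552 × 10^-7 × 206265 = 0.04858″.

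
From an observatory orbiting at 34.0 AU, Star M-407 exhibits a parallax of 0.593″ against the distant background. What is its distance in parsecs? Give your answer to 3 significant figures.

With baseline B (in AU) and parallax p (in arcsec), d = B/p parsecs.
d = 34.0 / 0.593 = 57.336 pc.

57.3 pc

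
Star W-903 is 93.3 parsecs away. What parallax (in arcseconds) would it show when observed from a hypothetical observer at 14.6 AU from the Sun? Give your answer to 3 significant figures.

0.156 arcsec

p (arcsec) = B (AU) / d (pc).
p = 14.6 / 93.3 = 0.15648 arcsec.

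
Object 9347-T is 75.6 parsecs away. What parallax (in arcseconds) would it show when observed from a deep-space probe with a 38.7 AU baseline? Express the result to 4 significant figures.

0.5119 arcsec

p (arcsec) = B (AU) / d (pc).
p = 38.7 / 75.6 = 0.5119 arcsec.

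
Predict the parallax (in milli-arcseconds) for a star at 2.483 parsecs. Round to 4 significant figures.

p = 1/d = 1/2.483 = 0.40274 arcsec.
= 0.40274 × 1000 = 402.74 mas.

402.7 mas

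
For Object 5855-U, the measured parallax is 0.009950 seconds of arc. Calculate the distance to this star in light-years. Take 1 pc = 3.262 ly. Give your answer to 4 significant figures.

327.8 light years

d = 1/p = 1/0.009950 = 100.5 pc.
In light-years: 100.5 × 3.262 = 327.83 ly.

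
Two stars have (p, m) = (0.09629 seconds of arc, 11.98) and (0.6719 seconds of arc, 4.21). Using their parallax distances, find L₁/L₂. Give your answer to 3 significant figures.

L₁/L₂ = 0.0380

d₁ = 1/p₁ = 1/0.09629″ = 10.385 pc; d₂ = 1/p₂ = 1/0.6719″ = 1.4883 pc.
M₁ = m₁ − 5 log₁₀ d₁ + 5 = 11.98 − 5.0820 + 5 = 11.8980.
M₂ = 4.21 − 0.8635 + 5 = 8.3465.
L₁/L₂ = 10^(0.4(M₂ − M₁)) = 10^(0.4 × (-3.5515)) = 10^(-1.42060) = 0.037966.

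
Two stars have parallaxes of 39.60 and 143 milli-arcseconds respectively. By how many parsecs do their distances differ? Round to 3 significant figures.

18.3 pc

d_A = 1/0.03960″ = 25.253 pc; d_B = 1/0.1430″ = 6.993 pc.
|d_B − d_A| = |6.993 − 25.253| = 18.26 pc.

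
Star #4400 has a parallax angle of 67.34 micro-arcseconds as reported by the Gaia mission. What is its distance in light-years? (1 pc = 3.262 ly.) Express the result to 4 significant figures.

48440 light years

p = 67.34 micro-arcseconds = 0.00006734 arcsec.
d = 1/p = 1/0.00006734 = 14850 pc.
In light-years: 14850 × 3.262 = 48441 ly.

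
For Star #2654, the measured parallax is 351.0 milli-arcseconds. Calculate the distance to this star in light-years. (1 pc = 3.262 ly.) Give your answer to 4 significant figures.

p = 351.0 milli-arcseconds = 0.3510 arcsec.
d = 1/p = 1/0.3510 = 2.849 pc.
In light-years: 2.849 × 3.262 = 9.2934 ly.

9.293 light years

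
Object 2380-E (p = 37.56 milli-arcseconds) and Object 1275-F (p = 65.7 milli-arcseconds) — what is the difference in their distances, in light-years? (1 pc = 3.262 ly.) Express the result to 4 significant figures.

37.20 ly

d_A = 1/0.03756″ = 26.624 pc; d_B = 1/0.06570″ = 15.221 pc.
|d_B − d_A| = |15.221 − 26.624| = 11.403 pc = 11.403 × 3.262 ly = 37.197 ly.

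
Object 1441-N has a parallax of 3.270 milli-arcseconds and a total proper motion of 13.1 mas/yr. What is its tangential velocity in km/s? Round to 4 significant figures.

18.99 km/s

d = 1/p = 1/0.003270″ = 305.81 pc.
μ = 13.1 mas/yr = 0.0131 ″/yr.
v_t = 4.74 × μ × d = 4.74 × 0.0131 × 305.81 = 18.989 km/s.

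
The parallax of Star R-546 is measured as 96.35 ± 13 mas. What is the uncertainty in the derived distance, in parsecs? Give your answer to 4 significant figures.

1.400 pc

d = 1/p, so σ_d = σ_p / p².
σ_d = 0.0130 / (0.09635)² = 0.0130 / 0.0092833 = 1.4004 pc.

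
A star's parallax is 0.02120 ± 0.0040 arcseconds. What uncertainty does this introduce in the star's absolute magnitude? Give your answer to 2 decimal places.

σ_M = 0.41 mag

M = m − 5 log₁₀ d + 5 = m + 5 log₁₀ p + 5, so ∂M/∂p = 5/(p ln 10).
σ_M = (5/ln 10) · (σ_p/p) = 2.1715 × 0.0040/0.02120 = 2.1715 × 0.18868 = 0.40972.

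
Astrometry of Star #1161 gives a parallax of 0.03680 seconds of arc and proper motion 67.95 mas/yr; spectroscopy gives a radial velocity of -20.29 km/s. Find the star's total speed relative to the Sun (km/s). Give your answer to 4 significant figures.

22.10 km/s

d = 1/p = 1/0.03680″ = 27.174 pc.
μ = 67.95 mas/yr = 0.06795 ″/yr.
v_t = 4.740 μ d = 4.740 × 0.06795 × 27.174 = 8.7523 km/s.
v = √(v_r² + v_t²) = √((-20.29)² + 8.7523²) = √488.287 = 22.097 km/s.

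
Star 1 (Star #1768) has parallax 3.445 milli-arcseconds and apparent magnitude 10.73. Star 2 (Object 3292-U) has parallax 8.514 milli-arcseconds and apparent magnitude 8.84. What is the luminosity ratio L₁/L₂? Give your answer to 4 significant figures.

L₁/L₂ = 1.071

d₁ = 1/p₁ = 1/0.003445″ = 290.28 pc; d₂ = 1/p₂ = 1/0.008514″ = 117.45 pc.
M₁ = m₁ − 5 log₁₀ d₁ + 5 = 10.73 − 12.3141 + 5 = 3.4159.
M₂ = 8.84 − 10.3493 + 5 = 3.4907.
L₁/L₂ = 10^(0.4(M₂ − M₁)) = 10^(0.4 × 0.0748) = 10^0.02992 = 1.0713.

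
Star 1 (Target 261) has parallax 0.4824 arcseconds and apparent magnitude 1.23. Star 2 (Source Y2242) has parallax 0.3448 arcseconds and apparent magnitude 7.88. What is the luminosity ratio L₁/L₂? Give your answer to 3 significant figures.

L₁/L₂ = 234

d₁ = 1/p₁ = 1/0.4824″ = 2.073 pc; d₂ = 1/p₂ = 1/0.3448″ = 2.9002 pc.
M₁ = m₁ − 5 log₁₀ d₁ + 5 = 1.23 − 1.5830 + 5 = 4.6470.
M₂ = 7.88 − 2.3121 + 5 = 10.5679.
L₁/L₂ = 10^(0.4(M₂ − M₁)) = 10^(0.4 × 5.9209) = 10^2.36836 = 233.54.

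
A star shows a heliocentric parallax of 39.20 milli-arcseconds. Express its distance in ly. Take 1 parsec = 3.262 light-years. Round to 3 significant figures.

83.2 ly

p = 39.20 milli-arcseconds = 0.03920 arcsec.
d = 1/p = 1/0.03920 = 25.51 pc.
In light-years: 25.51 × 3.262 = 83.214 ly.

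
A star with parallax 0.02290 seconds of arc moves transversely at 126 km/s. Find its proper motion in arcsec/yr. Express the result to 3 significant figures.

0.609 arcsec/yr

d = 1/p = 1/0.02290″ = 43.668 pc.
μ = v_t / (4.74 d) = 126 / (4.74 × 43.668) = 126 / 206.99 = 0.60873 ″/yr.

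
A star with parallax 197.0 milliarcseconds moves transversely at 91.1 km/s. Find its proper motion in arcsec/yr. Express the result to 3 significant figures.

3.79 arcsec/yr

d = 1/p = 1/0.1970″ = 5.0761 pc.
μ = v_t / (4.74 d) = 91.1 / (4.74 × 5.0761) = 91.1 / 24.061 = 3.7862 ″/yr.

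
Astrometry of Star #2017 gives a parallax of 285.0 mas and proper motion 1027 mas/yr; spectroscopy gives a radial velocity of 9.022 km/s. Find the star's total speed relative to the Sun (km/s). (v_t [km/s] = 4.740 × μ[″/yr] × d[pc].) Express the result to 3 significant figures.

d = 1/p = 1/0.2850″ = 3.5088 pc.
μ = 1027 mas/yr = 1.027 ″/yr.
v_t = 4.740 μ d = 4.740 × 1.027 × 3.5088 = 17.081 km/s.
v = √(v_r² + v_t²) = √(9.022² + 17.081²) = √373.157 = 19.317 km/s.

19.3 km/s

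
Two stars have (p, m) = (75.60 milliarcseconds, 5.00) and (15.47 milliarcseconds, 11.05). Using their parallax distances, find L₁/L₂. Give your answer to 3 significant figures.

L₁/L₂ = 11.0

d₁ = 1/p₁ = 1/0.07560″ = 13.228 pc; d₂ = 1/p₂ = 1/0.01547″ = 64.641 pc.
M₁ = m₁ − 5 log₁₀ d₁ + 5 = 5.00 − 5.6075 + 5 = 4.3925.
M₂ = 11.05 − 9.0525 + 5 = 6.9975.
L₁/L₂ = 10^(0.4(M₂ − M₁)) = 10^(0.4 × 2.6050) = 10^1.04200 = 11.015.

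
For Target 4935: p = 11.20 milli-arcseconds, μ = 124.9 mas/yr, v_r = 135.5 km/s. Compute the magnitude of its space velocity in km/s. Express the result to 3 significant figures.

145 km/s

d = 1/p = 1/0.01120″ = 89.286 pc.
μ = 124.9 mas/yr = 0.1249 ″/yr.
v_t = 4.740 μ d = 4.740 × 0.1249 × 89.286 = 52.86 km/s.
v = √(v_r² + v_t²) = √(135.5² + 52.86²) = √21154.4 = 145.45 km/s.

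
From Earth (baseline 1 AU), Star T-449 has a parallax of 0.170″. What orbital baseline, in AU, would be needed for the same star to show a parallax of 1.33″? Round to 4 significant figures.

Parallax scales linearly with baseline: p ∝ B, so B = p_target / p_Earth × 1 AU.
B = 1.33 / 0.170 = 7.8235 AU.

7.824 AU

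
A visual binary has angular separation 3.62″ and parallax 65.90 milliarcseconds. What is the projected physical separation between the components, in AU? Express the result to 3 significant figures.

54.9 AU

d = 1/p = 1/0.06590″ = 15.175 pc.
At distance d (pc), an angle of θ arcsec spans θ·d AU: s = 3.62 × 15.175 = 54.934 AU.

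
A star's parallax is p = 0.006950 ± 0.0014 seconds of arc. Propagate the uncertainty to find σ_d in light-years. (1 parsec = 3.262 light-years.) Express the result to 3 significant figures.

94.5 ly

d = 1/p, so σ_d = σ_p / p².
σ_d = 0.00140 / (0.006950)² = 0.00140 / 0.000048303 = 28.984 pc = 28.984 × 3.262 ly = 94.546 ly.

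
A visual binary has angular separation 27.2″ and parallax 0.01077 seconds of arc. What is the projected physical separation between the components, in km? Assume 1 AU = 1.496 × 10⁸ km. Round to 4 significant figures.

d = 1/p = 1/0.01077″ = 92.851 pc.
At distance d (pc), an angle of θ arcsec spans θ·d AU: s = 27.2 × 92.851 = 2525.5 AU.
= 2525.5 × 1.496 × 10⁸ km = 3.7781 × 10^11 km.

3.778 × 10^11 km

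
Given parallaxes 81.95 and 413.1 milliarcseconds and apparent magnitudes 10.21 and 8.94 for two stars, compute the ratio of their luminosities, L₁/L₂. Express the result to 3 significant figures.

d₁ = 1/p₁ = 1/0.08195″ = 12.203 pc; d₂ = 1/p₂ = 1/0.4131″ = 2.4207 pc.
M₁ = m₁ − 5 log₁₀ d₁ + 5 = 10.21 − 5.4323 + 5 = 9.7777.
M₂ = 8.94 − 1.9197 + 5 = 12.0203.
L₁/L₂ = 10^(0.4(M₂ − M₁)) = 10^(0.4 × 2.2426) = 10^0.89704 = 7.8893.

L₁/L₂ = 7.89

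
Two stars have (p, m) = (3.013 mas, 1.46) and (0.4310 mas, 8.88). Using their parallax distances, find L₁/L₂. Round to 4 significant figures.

L₁/L₂ = 19.01

d₁ = 1/p₁ = 1/0.003013″ = 331.9 pc; d₂ = 1/p₂ = 1/0.0004310″ = 2320.2 pc.
M₁ = m₁ − 5 log₁₀ d₁ + 5 = 1.46 − 12.6050 + 5 = -6.1450.
M₂ = 8.88 − 16.8276 + 5 = -2.9476.
L₁/L₂ = 10^(0.4(M₂ − M₁)) = 10^(0.4 × 3.1974) = 10^1.27896 = 19.009.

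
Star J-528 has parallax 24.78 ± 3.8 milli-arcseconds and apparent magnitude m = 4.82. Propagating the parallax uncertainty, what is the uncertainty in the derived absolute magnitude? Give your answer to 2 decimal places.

σ_M = 0.33 mag

M = m − 5 log₁₀ d + 5 = m + 5 log₁₀ p + 5, so ∂M/∂p = 5/(p ln 10).
σ_M = (5/ln 10) · (σ_p/p) = 2.1715 × 3.8/24.78 = 2.1715 × 0.15335 = 0.333.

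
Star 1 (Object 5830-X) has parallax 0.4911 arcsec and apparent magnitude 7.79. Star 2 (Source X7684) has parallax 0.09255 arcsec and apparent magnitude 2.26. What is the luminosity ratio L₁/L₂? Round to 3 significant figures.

L₁/L₂ = 0.000218

d₁ = 1/p₁ = 1/0.4911″ = 2.0362 pc; d₂ = 1/p₂ = 1/0.09255″ = 10.805 pc.
M₁ = m₁ − 5 log₁₀ d₁ + 5 = 7.79 − 1.5441 + 5 = 11.2459.
M₂ = 2.26 − 5.1681 + 5 = 2.0919.
L₁/L₂ = 10^(0.4(M₂ − M₁)) = 10^(0.4 × (-9.1540)) = 10^(-3.66160) = 0.00021797.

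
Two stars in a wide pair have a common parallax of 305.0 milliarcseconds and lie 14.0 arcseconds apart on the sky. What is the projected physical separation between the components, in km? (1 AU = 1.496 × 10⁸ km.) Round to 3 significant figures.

6.87 × 10^9 km

d = 1/p = 1/0.3050″ = 3.2787 pc.
At distance d (pc), an angle of θ arcsec spans θ·d AU: s = 14.0 × 3.2787 = 45.902 AU.
= 45.902 × 1.496 × 10⁸ km = 6.8669 × 10^9 km.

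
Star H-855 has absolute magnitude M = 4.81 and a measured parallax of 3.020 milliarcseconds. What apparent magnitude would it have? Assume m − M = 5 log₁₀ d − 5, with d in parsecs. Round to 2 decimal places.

m = 12.41

d = 1/p = 1/0.003020″ = 331.13 pc.
m − M = 5 log₁₀ d − 5 = 5 log₁₀(331.13) − 5 = 12.6000 − 5 = 7.6000.
m = M + (m − M) = 4.81 + 7.6000 = 12.41.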